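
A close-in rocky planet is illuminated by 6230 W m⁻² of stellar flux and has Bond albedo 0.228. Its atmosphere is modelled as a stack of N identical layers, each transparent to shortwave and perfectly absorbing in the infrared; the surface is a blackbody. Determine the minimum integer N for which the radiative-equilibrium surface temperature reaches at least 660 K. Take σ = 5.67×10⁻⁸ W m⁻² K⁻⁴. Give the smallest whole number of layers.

OLR = S(1−α)/4 = 1202 W m⁻²; the top layer radiates at T_e = 381.6 K.
Need (N+1)T_e⁴ ≥ T_s⁴, i.e. N+1 ≥ (660/381.6)⁴ = 8.948.
Rounding up, N = 8.

8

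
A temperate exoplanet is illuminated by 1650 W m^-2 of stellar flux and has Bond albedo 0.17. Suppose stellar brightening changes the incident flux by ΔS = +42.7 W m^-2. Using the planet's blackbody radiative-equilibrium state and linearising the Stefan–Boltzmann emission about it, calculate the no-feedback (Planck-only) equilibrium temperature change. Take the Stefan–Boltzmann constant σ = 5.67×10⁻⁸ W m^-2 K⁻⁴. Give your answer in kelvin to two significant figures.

Unperturbed T_e = [1650·(1−0.17)/(4σ)]^¼ = 278.8 K.
Only a fraction (1−α) is absorbed and it's spread over 4πR², so ΔF = (1−α)ΔS/4 = 8.860 W m^-2.
Planck response: λ_P = 4σT_e³ = 4·5.67×10⁻⁸·(278.8)³ = 4.913 W m^-2/K.
ΔT₀ = ΔF/λ_P = 8.860/4.913 = 1.80 K.

1.8 kelvin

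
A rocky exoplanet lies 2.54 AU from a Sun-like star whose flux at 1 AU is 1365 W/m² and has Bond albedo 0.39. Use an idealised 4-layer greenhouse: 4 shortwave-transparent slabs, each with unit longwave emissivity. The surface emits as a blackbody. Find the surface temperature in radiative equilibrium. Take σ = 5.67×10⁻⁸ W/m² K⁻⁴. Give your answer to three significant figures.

By the inverse-square law, S = 1365/2.54² = 211.6 W/m².
OLR = S(1−α)/4 = 32.27 W/m²; the top layer radiates at T_e = 154.5 K.
With N = 4 opaque layers, T_s = (N+1)^(1/4)·T_e = 5^(1/4)·154.5 = 231.0 K.

231 K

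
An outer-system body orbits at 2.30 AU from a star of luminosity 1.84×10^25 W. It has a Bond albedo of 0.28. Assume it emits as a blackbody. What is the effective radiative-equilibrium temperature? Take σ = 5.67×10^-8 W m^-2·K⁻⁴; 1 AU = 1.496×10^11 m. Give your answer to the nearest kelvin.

Orbital distance: d = 2.30 AU = 3.441×10^11 m.
S = L/(4πd²) = 12.37 W m^-2.
Averaging over the sphere, the absorbed flux is S(1−α)/4 = 2.226 W m^-2.
In equilibrium σT⁴ equals this, so T = 79.16 K.

79 K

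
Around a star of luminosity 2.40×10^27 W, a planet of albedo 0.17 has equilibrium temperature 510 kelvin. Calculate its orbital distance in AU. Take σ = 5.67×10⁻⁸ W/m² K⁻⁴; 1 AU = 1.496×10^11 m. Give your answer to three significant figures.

0.679 AU

Energy balance gives S = 4σT⁴/(1−α) = 18490 W/m².
From L = 4πd²S, d = √(2.40×10^27/(4π·18490)) = 1.016×10^11 m = 0.6794 AU.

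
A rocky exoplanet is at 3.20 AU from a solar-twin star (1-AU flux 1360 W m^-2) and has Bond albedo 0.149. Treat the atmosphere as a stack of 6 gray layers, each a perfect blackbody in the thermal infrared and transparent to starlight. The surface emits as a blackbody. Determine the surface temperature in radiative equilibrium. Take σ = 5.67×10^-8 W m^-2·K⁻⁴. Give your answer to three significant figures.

Flux at the orbit: S = 1360/(3.20)² = 132.8 W m^-2.
OLR = S(1−α)/4 = 28.26 W m^-2; the top layer radiates at T_e = 149.4 K.
For an N-layer opaque stack, T_s⁴ = (N+1)T_e⁴, hence T_s = (7)^(1/4)×149.4 K = 243.0 K.

243 K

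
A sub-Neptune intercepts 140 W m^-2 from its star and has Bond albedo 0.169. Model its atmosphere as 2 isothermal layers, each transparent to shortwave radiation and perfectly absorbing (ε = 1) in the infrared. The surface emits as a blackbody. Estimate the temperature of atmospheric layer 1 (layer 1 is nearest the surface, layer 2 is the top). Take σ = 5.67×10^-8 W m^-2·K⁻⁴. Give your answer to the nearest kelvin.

179 K

The effective emission temperature is T_e = [S(1−α)/(4σ)]^¼ = 150.5 K.
The net upward flux σT_e⁴ is constant between every pair of levels, so T_k⁴ = (N+1−k)T_e⁴.
With k = 1: T_1 = (2+1−1)^¼·150.5 K = 179.0 K.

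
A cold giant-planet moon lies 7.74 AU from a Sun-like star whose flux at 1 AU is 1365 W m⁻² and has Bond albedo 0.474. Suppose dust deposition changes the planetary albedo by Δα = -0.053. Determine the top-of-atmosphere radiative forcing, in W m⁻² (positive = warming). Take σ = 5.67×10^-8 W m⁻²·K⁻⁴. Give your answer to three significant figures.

0.302 W m⁻²

By the inverse-square law, S = 1365/7.74² = 22.79 W m⁻².
The change in absorbed flux is Δ[S(1−α)/4] = −SΔα/4 = 0.3019 W m⁻².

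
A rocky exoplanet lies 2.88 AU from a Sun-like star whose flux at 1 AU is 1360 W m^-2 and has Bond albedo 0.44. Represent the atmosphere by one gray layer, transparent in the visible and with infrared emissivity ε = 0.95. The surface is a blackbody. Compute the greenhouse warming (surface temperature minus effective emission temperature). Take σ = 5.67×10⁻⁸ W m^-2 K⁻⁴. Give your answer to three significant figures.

24.8 K

Flux at the orbit: S = 1360/(2.88)² = 164.0 W m^-2.
The planet radiates to space at T_e = [S(1−α)/(4σ)]^(1/4) = 141.8 K.
The surface balance (absorbed SW + ε·downward IR = σT_s⁴) with T_a⁴ = T_s⁴/2 reduces to T_s = T_e·[2/(2−ε)]^¼ = 166.6 K.
Greenhouse warming: T_s − T_e = 24.79 K.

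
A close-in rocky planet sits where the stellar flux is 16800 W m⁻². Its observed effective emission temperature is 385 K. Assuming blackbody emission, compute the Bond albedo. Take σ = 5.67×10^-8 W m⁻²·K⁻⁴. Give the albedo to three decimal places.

Rearranging the radiative balance, α = 1 − 4σT⁴/S.
4σT⁴ = 4·5.67×10⁻⁸·(385)⁴ = 4983 W m⁻².
1−α = 4983/16800 = 0.2966, so α = 0.7034.

0.703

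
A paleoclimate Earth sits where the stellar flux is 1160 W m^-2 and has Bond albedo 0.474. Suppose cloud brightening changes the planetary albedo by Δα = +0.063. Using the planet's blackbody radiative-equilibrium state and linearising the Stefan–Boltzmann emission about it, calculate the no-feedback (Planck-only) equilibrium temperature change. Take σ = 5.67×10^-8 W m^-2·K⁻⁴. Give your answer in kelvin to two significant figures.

The baseline emission temperature is T_e = 227.7 K.
The change in absorbed flux is Δ[S(1−α)/4] = −SΔα/4 = -18.27 W m^-2.
Linearising σT⁴ gives d(σT⁴)/dT = 4σT_e³ = 2.679 W m^-2 per K.
Hence the no-feedback warming is ΔF/(4σT_e³) = -6.82 K.

-6.8 K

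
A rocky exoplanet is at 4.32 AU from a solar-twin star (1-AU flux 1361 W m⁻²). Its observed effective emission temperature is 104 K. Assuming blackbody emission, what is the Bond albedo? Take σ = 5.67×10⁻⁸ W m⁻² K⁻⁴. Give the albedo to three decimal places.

Flux at the orbit: S = 1361/(4.32)² = 72.93 W m⁻².
Energy balance: S(1−α)/4 = σT⁴, so 1−α = 4σT⁴/S.
σT⁴ = 6.633 W m⁻², so 4σT⁴ = 26.53 W m⁻².
1−α = 26.53/72.93 = 0.3638, so α = 0.6362.

0.636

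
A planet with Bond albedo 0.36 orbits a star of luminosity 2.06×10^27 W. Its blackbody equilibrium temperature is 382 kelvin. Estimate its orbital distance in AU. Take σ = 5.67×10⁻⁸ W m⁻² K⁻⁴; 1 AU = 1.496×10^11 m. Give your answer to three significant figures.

0.985 AU

Energy balance gives S = 4σT⁴/(1−α) = 7546 W m⁻².
Then d = [L/(4πS)]^(1/2) = 1.474×10^11 m, i.e. 0.9852 AU.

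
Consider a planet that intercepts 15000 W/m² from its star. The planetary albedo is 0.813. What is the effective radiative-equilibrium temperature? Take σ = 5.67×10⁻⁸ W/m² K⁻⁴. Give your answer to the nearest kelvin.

333 K

Absorbed flux (global mean): S(1−α)/4 = 15000·0.187/4 = 701.3 W/m².
Set σT⁴ = 701.3 → T = (701.3/σ)^(1/4) = 333.5 K.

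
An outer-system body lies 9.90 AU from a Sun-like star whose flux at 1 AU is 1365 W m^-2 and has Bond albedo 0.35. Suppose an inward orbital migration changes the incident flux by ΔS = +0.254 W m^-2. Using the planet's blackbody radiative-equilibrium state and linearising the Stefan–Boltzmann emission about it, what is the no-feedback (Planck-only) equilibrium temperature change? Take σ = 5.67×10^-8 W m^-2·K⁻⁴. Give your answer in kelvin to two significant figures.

By the inverse-square law, S = 1365/9.90² = 13.93 W m^-2.
Reference equilibrium: T_e = [S(1−α)/(4σ)]^(1/4) = 79.48 K.
TOA radiative forcing: ΔF = (1−α)ΔS/4 = 0.65·(+0.254)/4 = 0.04127 W m^-2.
Linearising σT⁴ gives d(σT⁴)/dT = 4σT_e³ = 0.1139 W m^-2 per K.
So ΔT₀ = 0.04127/0.1139 = 0.362 K.

0.36 K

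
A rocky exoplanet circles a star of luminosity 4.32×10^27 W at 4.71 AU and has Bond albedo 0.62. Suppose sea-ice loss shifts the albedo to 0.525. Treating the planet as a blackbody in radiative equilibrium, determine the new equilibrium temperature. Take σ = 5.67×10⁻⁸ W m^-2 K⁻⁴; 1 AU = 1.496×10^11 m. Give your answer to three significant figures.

Orbital distance: d = 4.71 AU = 7.046×10^11 m.
S = L/(4πd²) = 692.4 W m^-2.
With the new albedo, S(1−α₂)/4 = 82.22 W m^-2, so T₂ = 195.1 K.

195 K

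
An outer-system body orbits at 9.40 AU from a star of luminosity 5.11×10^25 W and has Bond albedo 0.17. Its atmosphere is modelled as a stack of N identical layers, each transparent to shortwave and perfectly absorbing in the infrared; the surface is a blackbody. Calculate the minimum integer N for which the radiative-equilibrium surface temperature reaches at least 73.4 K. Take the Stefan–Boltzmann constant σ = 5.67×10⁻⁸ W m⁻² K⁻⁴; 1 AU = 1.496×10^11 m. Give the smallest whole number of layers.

3

Orbital distance: d = 9.40 AU = 1.406×10^12 m.
S = L/(4πd²) = 2.056 W m⁻².
OLR = S(1−α)/4 = 0.4267 W m⁻²; the top layer radiates at T_e = 52.38 K.
Since T_s⁴ = (N+1)T_e⁴, we need N ≥ (T_s/T_e)⁴ − 1 = 2.857.
So N ≥ 2.857; the smallest integer is N = 3.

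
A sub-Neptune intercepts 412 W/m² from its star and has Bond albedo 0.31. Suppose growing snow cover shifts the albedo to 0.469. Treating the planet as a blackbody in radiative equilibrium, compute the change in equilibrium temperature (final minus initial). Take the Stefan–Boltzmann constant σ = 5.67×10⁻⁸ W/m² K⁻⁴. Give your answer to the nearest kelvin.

With α = 0.31, T₁ = 188.2 K.
Final:   T₂ = [S(1−0.469)/(4σ)]^(1/4) = 176.2 K.
ΔT = T₂ − T₁ = -11.93 K.

-12 kelvin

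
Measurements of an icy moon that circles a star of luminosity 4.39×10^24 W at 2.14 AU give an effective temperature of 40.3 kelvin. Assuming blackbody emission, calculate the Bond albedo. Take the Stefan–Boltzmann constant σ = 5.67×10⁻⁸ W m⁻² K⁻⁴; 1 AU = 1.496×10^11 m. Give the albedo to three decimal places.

d = 2.14 × 1.496×10^11 m = 3.201×10^11 m.
S = L/(4πd²) = 3.409 W m⁻².
Energy balance: S(1−α)/4 = σT⁴, so 1−α = 4σT⁴/S.
4σT⁴ = 4·5.67×10⁻⁸·(40.3)⁴ = 0.5982 W m⁻².
1−α = 0.5982/3.409 = 0.1755, so α = 0.8245.

0.824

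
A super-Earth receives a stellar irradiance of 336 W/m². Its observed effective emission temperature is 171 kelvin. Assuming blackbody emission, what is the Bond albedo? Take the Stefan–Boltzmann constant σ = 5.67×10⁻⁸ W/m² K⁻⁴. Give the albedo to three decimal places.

Energy balance: S(1−α)/4 = σT⁴, so 1−α = 4σT⁴/S.
4σT⁴ = 4·5.67×10⁻⁸·(171)⁴ = 193.9 W/m².
1−α = 193.9/336.0 = 0.5771, so α = 0.4229.

0.423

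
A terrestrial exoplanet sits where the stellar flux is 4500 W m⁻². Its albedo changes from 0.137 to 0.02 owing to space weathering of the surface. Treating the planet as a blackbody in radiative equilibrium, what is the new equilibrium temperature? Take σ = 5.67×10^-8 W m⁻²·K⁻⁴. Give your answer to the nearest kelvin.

T₂ = [S(1−α₂)/(4σ)]^(1/4) = [4500·0.98/(4σ)]^(1/4) = 373.4 K.

373 K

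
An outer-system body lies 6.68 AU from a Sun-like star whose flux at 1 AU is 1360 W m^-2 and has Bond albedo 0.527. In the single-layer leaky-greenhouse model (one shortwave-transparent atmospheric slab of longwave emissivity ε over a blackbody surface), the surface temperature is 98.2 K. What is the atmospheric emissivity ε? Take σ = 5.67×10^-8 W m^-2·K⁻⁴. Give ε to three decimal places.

0.633

Irradiance scales as 1/d², so S = 1360 W m^-2 × (1/6.68)² = 30.48 W m^-2.
Effective temperature: T_e = [S(1−α)/(4σ)]^(1/4) = 89.29 K.
Since (2−ε)/2 = (T_e/T_s)⁴ = 0.6835, ε = 0.6329.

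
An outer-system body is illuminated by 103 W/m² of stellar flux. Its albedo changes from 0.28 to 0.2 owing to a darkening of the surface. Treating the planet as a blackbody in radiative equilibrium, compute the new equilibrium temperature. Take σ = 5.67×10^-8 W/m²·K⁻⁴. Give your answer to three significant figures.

With the new albedo, S(1−α₂)/4 = 20.60 W/m², so T₂ = 138.1 K.

138 K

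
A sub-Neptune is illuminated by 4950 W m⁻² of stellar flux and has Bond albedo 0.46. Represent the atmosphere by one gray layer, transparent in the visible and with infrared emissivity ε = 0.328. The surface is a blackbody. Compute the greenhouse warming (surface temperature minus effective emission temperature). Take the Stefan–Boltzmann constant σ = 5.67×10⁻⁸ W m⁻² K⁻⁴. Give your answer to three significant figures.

The planet radiates to space at T_e = [S(1−α)/(4σ)]^(1/4) = 329.5 K.
For a single slab of emissivity ε, T_s⁴ = 2T_e⁴/(2−ε); thus T_s = 329.5·(1.196)^(1/4) = 344.6 K.
T_s − T_e = 344.6 − 329.5 = 15.09 K.

15.1 kelvin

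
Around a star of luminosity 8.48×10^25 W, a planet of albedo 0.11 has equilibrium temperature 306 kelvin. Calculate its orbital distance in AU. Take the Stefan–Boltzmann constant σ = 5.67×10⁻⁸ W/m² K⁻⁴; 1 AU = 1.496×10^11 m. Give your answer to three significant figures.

0.367 AU

Required flux: S = 4σT⁴/(1−α) = 2234 W/m².
S = L/(4πd²) → d = √(L/4πS) = √(8.48×10^25/(4π·2234)) = 5.496×10^10 m = 0.3674 AU.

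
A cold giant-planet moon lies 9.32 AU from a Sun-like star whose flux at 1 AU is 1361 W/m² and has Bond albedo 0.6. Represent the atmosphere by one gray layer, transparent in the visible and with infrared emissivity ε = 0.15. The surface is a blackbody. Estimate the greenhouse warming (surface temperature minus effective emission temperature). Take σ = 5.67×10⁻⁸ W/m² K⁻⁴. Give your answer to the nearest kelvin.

By the inverse-square law, S = 1361/9.32² = 15.67 W/m².
At the top of the atmosphere, σT_e⁴ = S(1−α)/4 = 1.567 W/m², giving T_e = 72.50 K.
For a single slab of emissivity ε, T_s⁴ = 2T_e⁴/(2−ε); thus T_s = 72.50·(1.081)^(1/4) = 73.93 K.
T_s − T_e = 73.93 − 72.50 = 1.427 K.

1 K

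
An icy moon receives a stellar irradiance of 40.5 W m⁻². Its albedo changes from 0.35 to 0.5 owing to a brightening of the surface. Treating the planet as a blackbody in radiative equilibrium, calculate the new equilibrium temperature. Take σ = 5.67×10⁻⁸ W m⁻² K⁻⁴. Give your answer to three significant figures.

97.2 K

With the new albedo, S(1−α₂)/4 = 5.062 W m⁻², so T₂ = 97.21 K.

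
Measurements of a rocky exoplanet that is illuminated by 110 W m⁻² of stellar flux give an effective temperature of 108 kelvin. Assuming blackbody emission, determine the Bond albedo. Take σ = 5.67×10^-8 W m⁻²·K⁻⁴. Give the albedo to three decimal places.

From σT⁴ = S(1−α)/4 we invert for α: 1−α = 4σT⁴/S.
4σT⁴ = 4·5.67×10⁻⁸·(108)⁴ = 30.86 W m⁻².
1−α = 30.86/110.0 = 0.2805, so α = 0.7195.

0.719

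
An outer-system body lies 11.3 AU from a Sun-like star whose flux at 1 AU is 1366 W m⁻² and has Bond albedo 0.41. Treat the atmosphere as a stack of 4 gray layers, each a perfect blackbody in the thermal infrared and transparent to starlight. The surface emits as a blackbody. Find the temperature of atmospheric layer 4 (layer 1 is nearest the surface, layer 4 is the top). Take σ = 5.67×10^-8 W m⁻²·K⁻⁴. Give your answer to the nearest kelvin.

73 kelvin

By the inverse-square law, S = 1366/11.3² = 10.70 W m⁻².
OLR = S(1−α)/4 = 1.578 W m⁻²; the top layer radiates at T_e = 72.63 K.
Each opaque layer satisfies 2T_j⁴ = T_{j−1}⁴ + T_{j+1}⁴, giving T_k⁴ = (N+1−k)T_e⁴.
With k = 4: T_4 = (4+1−4)^¼·72.63 K = 72.63 K.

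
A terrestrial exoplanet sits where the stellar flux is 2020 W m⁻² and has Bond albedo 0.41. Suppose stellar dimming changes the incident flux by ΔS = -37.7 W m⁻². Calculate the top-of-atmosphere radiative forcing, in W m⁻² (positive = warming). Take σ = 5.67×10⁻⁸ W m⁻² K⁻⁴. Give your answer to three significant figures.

TOA radiative forcing: ΔF = (1−α)ΔS/4 = 0.59·(-37.7)/4 = -5.561 W m⁻².

-5.56 W m⁻²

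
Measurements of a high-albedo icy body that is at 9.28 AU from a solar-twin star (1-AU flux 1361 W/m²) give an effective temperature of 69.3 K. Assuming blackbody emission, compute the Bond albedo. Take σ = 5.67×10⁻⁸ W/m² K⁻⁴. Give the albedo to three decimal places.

0.669

Flux at the orbit: S = 1361/(9.28)² = 15.80 W/m².
From σT⁴ = S(1−α)/4 we invert for α: 1−α = 4σT⁴/S.
4σT⁴ = 4·5.67×10⁻⁸·(69.3)⁴ = 5.231 W/m².
Hence α = 1 − 5.231/15.80 = 0.6690.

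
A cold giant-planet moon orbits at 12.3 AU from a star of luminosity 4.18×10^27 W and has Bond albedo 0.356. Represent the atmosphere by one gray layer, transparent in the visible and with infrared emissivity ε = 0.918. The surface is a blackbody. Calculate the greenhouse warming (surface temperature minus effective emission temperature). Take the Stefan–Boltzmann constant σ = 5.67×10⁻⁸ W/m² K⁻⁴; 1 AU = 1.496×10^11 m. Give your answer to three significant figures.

Orbital distance: d = 12.3 AU = 1.840×10^12 m.
Flux at the orbit: S = L/(4πd²) = 4.18×10^27/(4π·(1.84×10^12)²) = 98.24 W/m².
Effective emission temperature (TOA balance): σT_e⁴ = S(1−α)/4 = 15.82 W/m² → T_e = 129.2 K.
Surface balance with a leaky layer gives σT_s⁴ = σT_e⁴·2/(2−ε), so T_s = T_e·[2/(2−0.918)]^(1/4) = 150.7 K.
T_s − T_e = 150.7 − 129.2 = 21.45 K.

21.5 K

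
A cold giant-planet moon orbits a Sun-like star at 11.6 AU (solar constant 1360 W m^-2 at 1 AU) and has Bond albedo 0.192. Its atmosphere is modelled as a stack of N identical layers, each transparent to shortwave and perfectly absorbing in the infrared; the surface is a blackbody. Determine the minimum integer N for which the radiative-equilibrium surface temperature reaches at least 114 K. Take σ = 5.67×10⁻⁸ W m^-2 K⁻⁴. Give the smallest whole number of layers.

4

Flux at the orbit: S = 1360/(11.6)² = 10.11 W m^-2.
OLR = S(1−α)/4 = 2.042 W m^-2; the top layer radiates at T_e = 77.46 K.
Need (N+1)T_e⁴ ≥ T_s⁴, i.e. N+1 ≥ (114/77.46)⁴ = 4.691.
Rounding up, N = 4.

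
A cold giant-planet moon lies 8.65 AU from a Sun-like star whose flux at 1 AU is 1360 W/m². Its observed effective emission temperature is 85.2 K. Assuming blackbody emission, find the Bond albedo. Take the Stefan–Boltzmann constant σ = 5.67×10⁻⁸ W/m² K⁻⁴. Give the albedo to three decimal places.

By the inverse-square law, S = 1360/8.65² = 18.18 W/m².
Rearranging the radiative balance, α = 1 − 4σT⁴/S.
σT⁴ = 2.988 W/m², so 4σT⁴ = 11.95 W/m².
Hence α = 1 − 11.95/18.18 = 0.3425.

0.343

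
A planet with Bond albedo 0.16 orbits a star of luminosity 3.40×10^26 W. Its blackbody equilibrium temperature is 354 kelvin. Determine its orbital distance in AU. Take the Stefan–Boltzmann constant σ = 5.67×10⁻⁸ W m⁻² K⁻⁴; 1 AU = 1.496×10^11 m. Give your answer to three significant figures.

0.534 AU

Required flux: S = 4σT⁴/(1−α) = 4240 W m⁻².
From L = 4πd²S, d = √(3.40×10^26/(4π·4240)) = 7.988×10^10 m = 0.5340 AU.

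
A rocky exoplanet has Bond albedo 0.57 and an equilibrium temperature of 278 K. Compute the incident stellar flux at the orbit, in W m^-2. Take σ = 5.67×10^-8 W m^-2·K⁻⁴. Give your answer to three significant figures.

3150 W m^-2

From S(1−α)/4 = σT⁴: S = 4σT⁴/(1−α).
The emitted flux is σT⁴ = 338.7 W m^-2.
S = 4·338.7/0.43 = 3150 W m^-2.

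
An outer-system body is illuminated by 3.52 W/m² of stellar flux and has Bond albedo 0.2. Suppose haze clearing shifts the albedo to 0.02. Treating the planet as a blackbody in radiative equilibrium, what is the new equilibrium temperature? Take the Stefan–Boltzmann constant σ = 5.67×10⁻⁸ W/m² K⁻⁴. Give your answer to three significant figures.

62.4 K

New equilibrium: T₂ = [(1−0.02)·3.520/(4σ)]^(1/4) = 62.45 K.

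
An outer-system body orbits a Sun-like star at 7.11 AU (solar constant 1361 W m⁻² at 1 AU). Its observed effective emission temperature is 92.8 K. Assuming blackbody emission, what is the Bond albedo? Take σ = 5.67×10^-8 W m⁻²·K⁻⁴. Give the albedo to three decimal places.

0.375

By the inverse-square law, S = 1361/7.11² = 26.92 W m⁻².
From σT⁴ = S(1−α)/4 we invert for α: 1−α = 4σT⁴/S.
4σT⁴ = 4·5.67×10⁻⁸·(92.8)⁴ = 16.82 W m⁻².
1−α = 16.82/26.92 = 0.6248, so α = 0.3752.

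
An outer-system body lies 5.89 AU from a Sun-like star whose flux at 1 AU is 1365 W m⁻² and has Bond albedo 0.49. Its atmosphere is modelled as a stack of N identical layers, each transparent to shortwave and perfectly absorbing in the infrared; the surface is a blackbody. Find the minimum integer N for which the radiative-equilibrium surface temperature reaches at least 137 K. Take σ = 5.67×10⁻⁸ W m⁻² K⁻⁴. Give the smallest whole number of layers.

By the inverse-square law, S = 1365/5.89² = 39.35 W m⁻².
Top-of-atmosphere balance: σT_e⁴ = S(1−α)/4 = 5.017 W m⁻² → T_e = 96.99 K.
Since T_s⁴ = (N+1)T_e⁴, we need N ≥ (T_s/T_e)⁴ − 1 = 2.982.
So N ≥ 2.982; the smallest integer is N = 3.

3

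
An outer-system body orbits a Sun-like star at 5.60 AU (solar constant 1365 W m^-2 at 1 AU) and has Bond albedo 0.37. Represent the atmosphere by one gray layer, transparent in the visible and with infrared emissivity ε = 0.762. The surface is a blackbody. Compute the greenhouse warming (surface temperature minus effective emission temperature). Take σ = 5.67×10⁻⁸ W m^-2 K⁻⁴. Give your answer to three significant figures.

13.4 K

Irradiance scales as 1/d², so S = 1365 W m^-2 × (1/5.60)² = 43.53 W m^-2.
The planet radiates to space at T_e = [S(1−α)/(4σ)]^(1/4) = 104.9 K.
Surface balance with a leaky layer gives σT_s⁴ = σT_e⁴·2/(2−ε), so T_s = T_e·[2/(2−0.762)]^(1/4) = 118.2 K.
Greenhouse warming: T_s − T_e = 13.36 K.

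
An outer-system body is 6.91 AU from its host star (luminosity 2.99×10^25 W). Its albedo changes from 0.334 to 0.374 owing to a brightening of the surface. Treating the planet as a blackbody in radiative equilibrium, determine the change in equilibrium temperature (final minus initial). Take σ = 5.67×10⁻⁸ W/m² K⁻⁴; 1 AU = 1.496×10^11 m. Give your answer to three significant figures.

d = 6.91 × 1.496×10^11 m = 1.034×10^12 m.
Spreading L over a sphere of radius d: S = 2.99×10^25/(4π·1.03×10^12²) = 2.227 W/m².
With α = 0.334, T₁ = 50.57 K.
Final:   T₂ = [S(1−0.374)/(4σ)]^(1/4) = 49.79 K.
ΔT = T₂ − T₁ = -0.7770 K.

-0.777 K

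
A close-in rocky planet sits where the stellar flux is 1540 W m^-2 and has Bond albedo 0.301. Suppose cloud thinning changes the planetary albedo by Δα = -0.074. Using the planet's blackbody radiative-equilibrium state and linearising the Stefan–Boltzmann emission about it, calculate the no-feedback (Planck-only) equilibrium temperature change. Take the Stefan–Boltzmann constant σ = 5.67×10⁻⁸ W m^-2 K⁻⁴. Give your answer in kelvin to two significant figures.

Reference equilibrium: T_e = [S(1−α)/(4σ)]^(1/4) = 262.5 K.
ΔF = −(S/4)Δα = −(1540/4)×(-0.074) = 28.49 W m^-2.
Linearising σT⁴ gives d(σT⁴)/dT = 4σT_e³ = 4.101 W m^-2 per K.
Hence the no-feedback warming is ΔF/(4σT_e³) = 6.95 K.

6.9 K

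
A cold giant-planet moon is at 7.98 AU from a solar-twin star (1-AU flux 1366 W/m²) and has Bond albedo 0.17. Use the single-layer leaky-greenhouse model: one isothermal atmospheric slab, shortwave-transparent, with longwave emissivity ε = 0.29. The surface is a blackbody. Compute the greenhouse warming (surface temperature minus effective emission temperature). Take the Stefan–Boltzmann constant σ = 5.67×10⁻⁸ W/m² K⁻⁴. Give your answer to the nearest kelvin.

By the inverse-square law, S = 1366/7.98² = 21.45 W/m².
Effective emission temperature (TOA balance): σT_e⁴ = S(1−α)/4 = 4.451 W/m² → T_e = 94.13 K.
The surface balance (absorbed SW + ε·downward IR = σT_s⁴) with T_a⁴ = T_s⁴/2 reduces to T_s = T_e·[2/(2−ε)]^¼ = 97.89 K.
The atmosphere warms the surface by 3.760 K.

4 K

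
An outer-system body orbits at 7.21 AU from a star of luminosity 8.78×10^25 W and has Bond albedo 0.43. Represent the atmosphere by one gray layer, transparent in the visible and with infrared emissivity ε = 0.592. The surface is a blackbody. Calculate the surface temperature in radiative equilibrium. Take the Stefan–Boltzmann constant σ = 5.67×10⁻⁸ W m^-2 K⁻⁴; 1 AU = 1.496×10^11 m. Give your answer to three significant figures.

68.0 kelvin

d = 7.21 × 1.496×10^11 m = 1.079×10^12 m.
Flux at the orbit: S = L/(4πd²) = 8.78×10^25/(4π·(1.08×10^12)²) = 6.006 W m^-2.
The planet radiates to space at T_e = [S(1−α)/(4σ)]^(1/4) = 62.33 K.
The surface balance (absorbed SW + ε·downward IR = σT_s⁴) with T_a⁴ = T_s⁴/2 reduces to T_s = T_e·[2/(2−ε)]^¼ = 68.05 K.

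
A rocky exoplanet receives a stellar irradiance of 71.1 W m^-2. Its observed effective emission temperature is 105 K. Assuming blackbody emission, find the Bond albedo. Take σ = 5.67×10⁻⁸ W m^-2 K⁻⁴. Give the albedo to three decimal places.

From σT⁴ = S(1−α)/4 we invert for α: 1−α = 4σT⁴/S.
4σT⁴ = 4·5.67×10⁻⁸·(105)⁴ = 27.57 W m^-2.
Hence α = 1 − 27.57/71.10 = 0.6123.

0.612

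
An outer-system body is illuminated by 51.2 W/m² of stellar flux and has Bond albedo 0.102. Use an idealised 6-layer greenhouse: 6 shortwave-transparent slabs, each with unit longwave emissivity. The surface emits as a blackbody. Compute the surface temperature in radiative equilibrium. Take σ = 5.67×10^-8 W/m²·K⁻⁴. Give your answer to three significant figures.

The effective emission temperature is T_e = [S(1−α)/(4σ)]^¼ = 119.3 K.
Layer-by-layer balance gives σT_s⁴ = (N+1)σT_e⁴, so T_s = 7^¼·119.3 = 194.1 K.

194 K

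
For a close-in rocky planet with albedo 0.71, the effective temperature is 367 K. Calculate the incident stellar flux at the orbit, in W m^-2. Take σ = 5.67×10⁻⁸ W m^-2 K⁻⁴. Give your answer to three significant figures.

From S(1−α)/4 = σT⁴: S = 4σT⁴/(1−α).
σT⁴ = 5.67×10⁻⁸·(367)⁴ = 1029 W m^-2.
So S = 4×1029/(1−0.71) = 14190 W m^-2.

14200 W m^-2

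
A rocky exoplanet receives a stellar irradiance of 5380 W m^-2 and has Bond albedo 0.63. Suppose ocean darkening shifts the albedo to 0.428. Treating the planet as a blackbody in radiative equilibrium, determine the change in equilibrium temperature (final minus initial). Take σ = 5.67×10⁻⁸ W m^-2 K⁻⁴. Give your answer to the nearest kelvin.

35 K

With α = 0.63, T₁ = 306.1 K.
After:  T₂ = [5380·0.572/(4σ)]^(1/4) = 341.3 K.
Change: 341.3 − 306.1 = 35.22 K.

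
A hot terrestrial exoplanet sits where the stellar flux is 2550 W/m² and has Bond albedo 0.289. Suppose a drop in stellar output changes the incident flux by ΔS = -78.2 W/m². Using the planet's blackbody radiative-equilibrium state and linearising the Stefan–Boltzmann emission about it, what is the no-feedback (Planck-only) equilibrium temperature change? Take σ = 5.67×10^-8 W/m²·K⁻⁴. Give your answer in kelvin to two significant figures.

-2.3 kelvin

Reference equilibrium: T_e = [S(1−α)/(4σ)]^(1/4) = 299.0 K.
ΔF = Δ[S(1−α)]/4 = (1−0.289)·-78.2/4 = -13.90 W/m².
The Planck feedback parameter is 4σT_e³ = 6.063 W/m²/K.
So ΔT₀ = -13.90/6.063 = -2.29 K.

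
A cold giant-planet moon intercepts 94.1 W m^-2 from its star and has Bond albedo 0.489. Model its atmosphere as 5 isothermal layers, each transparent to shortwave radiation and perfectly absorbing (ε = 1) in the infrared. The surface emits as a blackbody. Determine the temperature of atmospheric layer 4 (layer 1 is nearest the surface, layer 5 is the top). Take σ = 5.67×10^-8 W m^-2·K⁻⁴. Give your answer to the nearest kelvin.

143 K

Top-of-atmosphere balance: σT_e⁴ = S(1−α)/4 = 12.02 W m^-2 → T_e = 120.7 K.
Each opaque layer satisfies 2T_j⁴ = T_{j−1}⁴ + T_{j+1}⁴, giving T_k⁴ = (N+1−k)T_e⁴.
With k = 4: T_4 = (5+1−4)^¼·120.7 K = 143.5 K.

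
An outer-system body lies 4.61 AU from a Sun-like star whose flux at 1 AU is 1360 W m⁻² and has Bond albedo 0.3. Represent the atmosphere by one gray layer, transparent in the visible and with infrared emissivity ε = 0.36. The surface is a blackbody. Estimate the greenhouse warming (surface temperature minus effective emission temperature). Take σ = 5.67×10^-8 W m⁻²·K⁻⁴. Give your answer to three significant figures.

6.03 K

Irradiance scales as 1/d², so S = 1360 W m⁻² × (1/4.61)² = 63.99 W m⁻².
The planet radiates to space at T_e = [S(1−α)/(4σ)]^(1/4) = 118.5 K.
Surface balance with a leaky layer gives σT_s⁴ = σT_e⁴·2/(2−ε), so T_s = T_e·[2/(2−0.36)]^(1/4) = 124.6 K.
The atmosphere warms the surface by 6.030 K.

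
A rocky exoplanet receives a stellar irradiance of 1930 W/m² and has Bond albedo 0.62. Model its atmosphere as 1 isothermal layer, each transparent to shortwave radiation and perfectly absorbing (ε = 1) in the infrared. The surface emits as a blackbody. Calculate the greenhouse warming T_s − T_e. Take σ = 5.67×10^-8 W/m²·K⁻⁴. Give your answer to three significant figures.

45.1 K

Top-of-atmosphere balance: σT_e⁴ = S(1−α)/4 = 183.3 W/m² → T_e = 238.5 K.
T_s = (N+1)^(1/4)·T_e = 283.6 K.
Warming: T_s − T_e = 45.12 K.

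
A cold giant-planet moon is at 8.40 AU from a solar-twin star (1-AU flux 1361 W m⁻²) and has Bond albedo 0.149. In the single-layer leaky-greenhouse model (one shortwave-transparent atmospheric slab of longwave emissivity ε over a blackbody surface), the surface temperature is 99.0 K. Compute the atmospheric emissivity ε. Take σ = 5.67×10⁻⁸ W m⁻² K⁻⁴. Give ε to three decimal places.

By the inverse-square law, S = 1361/8.40² = 19.29 W m⁻².
First, T_e = [19.29·(1−0.149)/(4σ)]^(1/4) = 92.24 K.
Inverting T_s⁴ = 2T_e⁴/(2−ε): (T_e/T_s)⁴ = 0.7534, so ε = 2(1 − 0.7534) = 0.4931.

0.493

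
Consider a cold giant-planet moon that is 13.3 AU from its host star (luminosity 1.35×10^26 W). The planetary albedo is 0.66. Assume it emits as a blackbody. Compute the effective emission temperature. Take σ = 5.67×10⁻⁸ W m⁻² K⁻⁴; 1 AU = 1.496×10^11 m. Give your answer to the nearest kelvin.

45 K

Orbital distance: d = 13.3 AU = 1.990×10^12 m.
Spreading L over a sphere of radius d: S = 1.35×10^26/(4π·1.99×10^12²) = 2.714 W m⁻².
The planet absorbs (1−α)S over its disc πR² and re-emits over 4πR², so the mean absorbed flux is (1−0.66)·2.714/4 = 0.2307 W m⁻².
In equilibrium σT⁴ equals this, so T = 44.91 K.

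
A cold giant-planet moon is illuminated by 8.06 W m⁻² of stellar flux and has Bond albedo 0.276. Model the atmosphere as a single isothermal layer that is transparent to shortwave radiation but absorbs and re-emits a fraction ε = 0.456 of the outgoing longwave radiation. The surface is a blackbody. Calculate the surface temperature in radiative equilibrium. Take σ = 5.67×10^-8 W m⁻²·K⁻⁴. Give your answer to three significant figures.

76.0 kelvin

At the top of the atmosphere, σT_e⁴ = S(1−α)/4 = 1.459 W m⁻², giving T_e = 71.22 K.
The surface balance (absorbed SW + ε·downward IR = σT_s⁴) with T_a⁴ = T_s⁴/2 reduces to T_s = T_e·[2/(2−ε)]^¼ = 75.98 K.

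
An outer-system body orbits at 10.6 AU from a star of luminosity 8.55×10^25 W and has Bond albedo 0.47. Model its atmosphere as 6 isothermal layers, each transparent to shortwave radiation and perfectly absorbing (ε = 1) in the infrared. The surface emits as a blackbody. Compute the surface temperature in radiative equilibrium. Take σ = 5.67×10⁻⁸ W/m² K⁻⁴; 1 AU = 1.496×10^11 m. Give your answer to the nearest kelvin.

Orbital distance: d = 10.6 AU = 1.586×10^12 m.
Flux at the orbit: S = L/(4πd²) = 8.55×10^25/(4π·(1.59×10^12)²) = 2.706 W/m².
The effective emission temperature is T_e = [S(1−α)/(4σ)]^¼ = 50.15 K.
With N = 6 opaque layers, T_s = (N+1)^(1/4)·T_e = 7^(1/4)·50.15 = 81.56 K.

82 K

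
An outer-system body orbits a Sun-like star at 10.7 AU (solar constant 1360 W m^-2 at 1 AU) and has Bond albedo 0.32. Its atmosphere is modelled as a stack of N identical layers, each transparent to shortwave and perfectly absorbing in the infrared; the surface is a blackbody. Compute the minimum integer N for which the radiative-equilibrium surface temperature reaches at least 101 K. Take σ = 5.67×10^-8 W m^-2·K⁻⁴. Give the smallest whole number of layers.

Flux at the orbit: S = 1360/(10.7)² = 11.88 W m^-2.
The effective emission temperature is T_e = [S(1−α)/(4σ)]^¼ = 77.25 K.
Need (N+1)T_e⁴ ≥ T_s⁴, i.e. N+1 ≥ (101/77.25)⁴ = 2.922.
So N ≥ 1.922; the smallest integer is N = 2.

2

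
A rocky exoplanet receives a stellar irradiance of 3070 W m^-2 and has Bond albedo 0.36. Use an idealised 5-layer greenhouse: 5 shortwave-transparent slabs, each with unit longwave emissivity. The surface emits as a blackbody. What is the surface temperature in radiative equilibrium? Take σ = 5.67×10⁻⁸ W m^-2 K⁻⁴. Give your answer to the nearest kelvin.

The effective emission temperature is T_e = [S(1−α)/(4σ)]^¼ = 305.1 K.
For an N-layer opaque stack, T_s⁴ = (N+1)T_e⁴, hence T_s = (6)^(1/4)×305.1 K = 477.5 K.

477 K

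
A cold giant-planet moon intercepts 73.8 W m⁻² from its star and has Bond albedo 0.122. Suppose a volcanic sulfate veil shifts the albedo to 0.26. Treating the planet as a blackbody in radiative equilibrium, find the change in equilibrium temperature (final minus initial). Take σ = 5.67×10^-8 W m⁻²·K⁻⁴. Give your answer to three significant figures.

-5.44 K

Before: T₁ = [73.80·0.878/(4σ)]^(1/4) = 130.0 K.
Final:   T₂ = [S(1−0.26)/(4σ)]^(1/4) = 124.6 K.
ΔT = T₂ − T₁ = -5.441 K.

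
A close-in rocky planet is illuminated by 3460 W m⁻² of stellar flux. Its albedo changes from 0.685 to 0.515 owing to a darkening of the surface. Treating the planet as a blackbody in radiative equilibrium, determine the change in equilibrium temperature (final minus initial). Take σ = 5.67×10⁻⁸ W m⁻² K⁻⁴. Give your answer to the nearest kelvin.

Initial: T₁ = [S(1−0.685)/(4σ)]^(1/4) = 263.3 K.
After:  T₂ = [3460·0.485/(4σ)]^(1/4) = 293.3 K.
Change: 293.3 − 263.3 = 30.00 K.

30 K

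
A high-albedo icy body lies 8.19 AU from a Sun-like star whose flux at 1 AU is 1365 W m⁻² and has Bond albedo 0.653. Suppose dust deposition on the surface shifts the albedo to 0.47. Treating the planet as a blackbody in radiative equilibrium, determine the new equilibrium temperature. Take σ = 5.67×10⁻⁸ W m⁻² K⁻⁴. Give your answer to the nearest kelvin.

By the inverse-square law, S = 1365/8.19² = 20.35 W m⁻².
With the new albedo, S(1−α₂)/4 = 2.696 W m⁻², so T₂ = 83.04 K.

83 K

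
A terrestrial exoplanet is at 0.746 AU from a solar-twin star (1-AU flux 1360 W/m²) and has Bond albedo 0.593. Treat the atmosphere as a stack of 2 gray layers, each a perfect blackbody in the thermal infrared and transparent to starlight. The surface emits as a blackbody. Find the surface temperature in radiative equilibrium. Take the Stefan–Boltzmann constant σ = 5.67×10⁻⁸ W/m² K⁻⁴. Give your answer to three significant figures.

By the inverse-square law, S = 1360/0.746² = 2444 W/m².
Top-of-atmosphere balance: σT_e⁴ = S(1−α)/4 = 248.7 W/m² → T_e = 257.3 K.
Layer-by-layer balance gives σT_s⁴ = (N+1)σT_e⁴, so T_s = 3^¼·257.3 = 338.7 K.

339 kelvin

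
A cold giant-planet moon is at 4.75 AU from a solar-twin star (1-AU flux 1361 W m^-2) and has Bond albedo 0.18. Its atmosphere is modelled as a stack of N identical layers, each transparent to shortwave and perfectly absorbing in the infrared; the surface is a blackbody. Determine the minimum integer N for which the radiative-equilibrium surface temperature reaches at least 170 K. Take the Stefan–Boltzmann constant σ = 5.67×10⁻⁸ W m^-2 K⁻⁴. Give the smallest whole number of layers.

3

By the inverse-square law, S = 1361/4.75² = 60.32 W m^-2.
OLR = S(1−α)/4 = 12.37 W m^-2; the top layer radiates at T_e = 121.5 K.
T_s = (N+1)^(1/4)·T_e ≥ 170 K requires N+1 ≥ (T_s/T_e)⁴ = (170/121.5)⁴ = 3.830.
So N ≥ 2.830; the smallest integer is N = 3.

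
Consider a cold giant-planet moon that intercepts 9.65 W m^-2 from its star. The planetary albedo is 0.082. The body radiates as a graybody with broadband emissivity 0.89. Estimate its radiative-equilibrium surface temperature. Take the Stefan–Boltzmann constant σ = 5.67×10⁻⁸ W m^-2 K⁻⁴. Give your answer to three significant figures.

The planet absorbs (1−α)S over its disc πR² and re-emits over 4πR², so the mean absorbed flux is (1−0.082)·9.650/4 = 2.215 W m^-2.
Radiative balance εσT⁴ = 2.215 gives T = [2.215/(0.89·σ)]^(1/4) = 81.39 K.

81.4 K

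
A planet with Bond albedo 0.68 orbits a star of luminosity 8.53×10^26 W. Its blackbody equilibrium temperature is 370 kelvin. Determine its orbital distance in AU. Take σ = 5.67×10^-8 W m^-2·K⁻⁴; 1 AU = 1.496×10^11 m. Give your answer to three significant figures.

Required flux: S = 4σT⁴/(1−α) = 13280 W m^-2.
S = L/(4πd²) → d = √(L/4πS) = √(8.53×10^26/(4π·13280)) = 7.149×10^10 m = 0.4778 AU.

0.478 AU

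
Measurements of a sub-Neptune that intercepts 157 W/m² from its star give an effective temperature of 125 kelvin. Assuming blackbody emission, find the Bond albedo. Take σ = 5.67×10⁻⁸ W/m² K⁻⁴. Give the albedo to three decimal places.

Energy balance: S(1−α)/4 = σT⁴, so 1−α = 4σT⁴/S.
4σT⁴ = 4·5.67×10⁻⁸·(125)⁴ = 55.37 W/m².
Hence α = 1 − 55.37/157.0 = 0.6473.

0.647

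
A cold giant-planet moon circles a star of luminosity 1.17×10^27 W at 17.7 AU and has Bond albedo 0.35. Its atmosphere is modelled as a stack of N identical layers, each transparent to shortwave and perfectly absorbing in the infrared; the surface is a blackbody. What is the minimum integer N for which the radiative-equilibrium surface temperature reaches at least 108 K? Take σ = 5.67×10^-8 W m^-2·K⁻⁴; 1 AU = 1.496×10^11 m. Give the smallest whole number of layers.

Orbital distance: d = 17.7 AU = 2.648×10^12 m.
Flux at the orbit: S = L/(4πd²) = 1.17×10^27/(4π·(2.65×10^12)²) = 13.28 W m^-2.
Top-of-atmosphere balance: σT_e⁴ = S(1−α)/4 = 2.158 W m^-2 → T_e = 78.54 K.
Since T_s⁴ = (N+1)T_e⁴, we need N ≥ (T_s/T_e)⁴ − 1 = 2.575.
The minimum whole number is N = 3.

3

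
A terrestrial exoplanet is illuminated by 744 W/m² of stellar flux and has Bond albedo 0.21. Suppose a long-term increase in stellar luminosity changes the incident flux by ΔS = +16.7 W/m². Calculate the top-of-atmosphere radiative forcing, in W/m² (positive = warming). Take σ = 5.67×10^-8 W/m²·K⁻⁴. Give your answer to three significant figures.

3.30 W/m²

TOA radiative forcing: ΔF = (1−α)ΔS/4 = 0.79·(+16.7)/4 = 3.298 W/m².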